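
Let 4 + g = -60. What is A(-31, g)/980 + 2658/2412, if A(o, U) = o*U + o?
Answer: 87089/28140 ≈ 3.0948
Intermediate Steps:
g = -64 (g = -4 - 60 = -64)
A(o, U) = o + U*o (A(o, U) = U*o + o = o + U*o)
A(-31, g)/980 + 2658/2412 = -31*(1 - 64)/980 + 2658/2412 = -31*(-63)*(1/980) + 2658*(1/2412) = 1953*(1/980) + 443/402 = 279/140 + 443/402 = 87089/28140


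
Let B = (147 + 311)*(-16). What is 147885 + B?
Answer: 140557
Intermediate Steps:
B = -7328 (B = 458*(-16) = -7328)
147885 + B = 147885 - 7328 = 140557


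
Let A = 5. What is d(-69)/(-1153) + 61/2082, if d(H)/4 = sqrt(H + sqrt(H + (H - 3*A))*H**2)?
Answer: 61/2082 - 4*sqrt(-69 + 14283*I*sqrt(17))/1153 ≈ -0.56565 - 0.59565*I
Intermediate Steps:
d(H) = 4*sqrt(H + H**2*sqrt(-15 + 2*H)) (d(H) = 4*sqrt(H + sqrt(H + (H - 3*5))*H**2) = 4*sqrt(H + sqrt(H + (H - 15))*H**2) = 4*sqrt(H + sqrt(H + (-15 + H))*H**2) = 4*sqrt(H + sqrt(-15 + 2*H)*H**2) = 4*sqrt(H + H**2*sqrt(-15 + 2*H)))
d(-69)/(-1153) + 61/2082 = (4*sqrt(-69*(1 - 69*sqrt(-15 + 2*(-69)))))/(-1153) + 61/2082 = (4*sqrt(-69*(1 - 69*sqrt(-15 - 138))))*(-1/1153) + 61*(1/2082) = (4*sqrt(-69*(1 - 207*I*sqrt(17))))*(-1/1153) + 61/2082 = (4*sqrt(-69 + 14283*I*sqrt(17)))*(-1/1153) + 61/2082 = -4*sqrt(-69 + 14283*I*sqrt(17))/1153 + 61/2082 = 61/2082 - 4*sqrt(-69 + 14283*I*sqrt(17))/1153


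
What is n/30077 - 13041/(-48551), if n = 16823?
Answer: 1209007630/1460268427 ≈ 0.82794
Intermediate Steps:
n/30077 - 13041/(-48551) = 16823/30077 - 13041/(-48551) = 16823*(1/30077) - 13041*(-1/48551) = 16823/30077 + 13041/48551 = 1209007630/1460268427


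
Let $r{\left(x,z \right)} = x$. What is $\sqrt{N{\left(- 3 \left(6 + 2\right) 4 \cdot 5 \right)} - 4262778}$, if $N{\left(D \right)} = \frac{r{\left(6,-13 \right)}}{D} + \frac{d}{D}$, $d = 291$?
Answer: $\frac{3 i \sqrt{757827310}}{40} \approx 2064.6 i$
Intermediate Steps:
$N{\left(D \right)} = \frac{297}{D}$ ($N{\left(D \right)} = \frac{6}{D} + \frac{291}{D} = \frac{297}{D}$)
$\sqrt{N{\left(- 3 \left(6 + 2\right) 4 \cdot 5 \right)} - 4262778} = \sqrt{\frac{297}{- 3 \left(6 + 2\right) 4 \cdot 5} - 4262778} = \sqrt{\frac{297}{\left(-3\right) 8 \cdot 4 \cdot 5} - 4262778} = \sqrt{\frac{297}{\left(-24\right) 4 \cdot 5} - 4262778} = \sqrt{\frac{297}{\left(-96\right) 5} - 4262778} = \sqrt{\frac{297}{-480} - 4262778} = \sqrt{297 \left(- \frac{1}{480}\right) - 4262778} = \sqrt{- \frac{99}{160} - 4262778} = \sqrt{- \frac{682044579}{160}} = \frac{3 i \sqrt{757827310}}{40}$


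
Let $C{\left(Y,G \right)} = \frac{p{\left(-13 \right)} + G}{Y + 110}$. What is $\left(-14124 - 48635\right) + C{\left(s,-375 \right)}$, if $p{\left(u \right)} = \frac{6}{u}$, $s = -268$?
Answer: $- \frac{128902105}{2054} \approx -62757.0$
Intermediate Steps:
$C{\left(Y,G \right)} = \frac{- \frac{6}{13} + G}{110 + Y}$ ($C{\left(Y,G \right)} = \frac{\frac{6}{-13} + G}{Y + 110} = \frac{6 \left(- \frac{1}{13}\right) + G}{110 + Y} = \frac{- \frac{6}{13} + G}{110 + Y}$)
$\left(-14124 - 48635\right) + C{\left(s,-375 \right)} = \left(-14124 - 48635\right) + \frac{- \frac{6}{13} - 375}{110 - 268} = -62759 + \frac{1}{-158} \left(- \frac{4881}{13}\right) = -62759 - - \frac{4881}{2054} = -62759 + \frac{4881}{2054} = - \frac{128902105}{2054}$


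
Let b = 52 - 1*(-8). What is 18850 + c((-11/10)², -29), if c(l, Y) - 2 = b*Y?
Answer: 17112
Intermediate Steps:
b = 60 (b = 52 + 8 = 60)
c(l, Y) = 2 + 60*Y
18850 + c((-11/10)², -29) = 18850 + (2 + 60*(-29)) = 18850 + (2 - 1740) = 18850 - 1738 = 17112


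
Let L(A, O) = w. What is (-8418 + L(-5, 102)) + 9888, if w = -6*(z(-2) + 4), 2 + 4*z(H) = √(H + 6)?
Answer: 1446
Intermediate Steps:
z(H) = -½ + √(6 + H)/4 (z(H) = -½ + √(H + 6)/4 = -½ + √(6 + H)/4)
w = -24 (w = -6*((-½ + √(6 - 2)/4) + 4) = -6*((-½ + √4/4) + 4) = -6*((-½ + (¼)*2) + 4) = -6*((-½ + ½) + 4) = -6*(0 + 4) = -6*4 = -24)
L(A, O) = -24
(-8418 + L(-5, 102)) + 9888 = (-8418 - 24) + 9888 = -8442 + 9888 = 1446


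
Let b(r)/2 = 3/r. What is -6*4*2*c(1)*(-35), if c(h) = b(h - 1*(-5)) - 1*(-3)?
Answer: 6720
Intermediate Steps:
b(r) = 6/r (b(r) = 2*(3/r) = 6/r)
c(h) = 3 + 6/(5 + h) (c(h) = 6/(h - 1*(-5)) - 1*(-3) = 6/(h + 5) + 3 = 6/(5 + h) + 3 = 3 + 6/(5 + h))
-6*4*2*c(1)*(-35) = -6*4*2*3*(7 + 1)/(5 + 1)*(-35) = -48*3*8/6*(-35) = -48*3*(1/6)*8*(-35) = -48*4*(-35) = -6*32*(-35) = -192*(-35) = 6720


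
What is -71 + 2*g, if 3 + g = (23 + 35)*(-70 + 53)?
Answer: -2049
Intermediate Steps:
g = -989 (g = -3 + (23 + 35)*(-70 + 53) = -3 + 58*(-17) = -3 - 986 = -989)
-71 + 2*g = -71 + 2*(-989) = -71 - 1978 = -2049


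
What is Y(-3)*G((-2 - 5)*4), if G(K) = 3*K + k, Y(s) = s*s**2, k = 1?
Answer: 2241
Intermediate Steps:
Y(s) = s**3
G(K) = 1 + 3*K (G(K) = 3*K + 1 = 1 + 3*K)
Y(-3)*G((-2 - 5)*4) = (-3)**3*(1 + 3*((-2 - 5)*4)) = -27*(1 + 3*(-7*4)) = -27*(1 + 3*(-28)) = -27*(1 - 84) = -27*(-83) = 2241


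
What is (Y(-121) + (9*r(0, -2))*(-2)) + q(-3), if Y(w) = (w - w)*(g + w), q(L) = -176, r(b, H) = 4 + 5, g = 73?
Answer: -338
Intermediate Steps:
r(b, H) = 9
Y(w) = 0 (Y(w) = (w - w)*(73 + w) = 0*(73 + w) = 0)
(Y(-121) + (9*r(0, -2))*(-2)) + q(-3) = (0 + (9*9)*(-2)) - 176 = (0 + 81*(-2)) - 176 = (0 - 162) - 176 = -162 - 176 = -338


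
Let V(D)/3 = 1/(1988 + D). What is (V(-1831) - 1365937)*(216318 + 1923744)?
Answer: -458940802870572/157 ≈ -2.9232e+12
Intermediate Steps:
V(D) = 3/(1988 + D)
(V(-1831) - 1365937)*(216318 + 1923744) = (3/(1988 - 1831) - 1365937)*(216318 + 1923744) = (3/157 - 1365937)*2140062 = -214452106/157*2140062 = -458940802870572/157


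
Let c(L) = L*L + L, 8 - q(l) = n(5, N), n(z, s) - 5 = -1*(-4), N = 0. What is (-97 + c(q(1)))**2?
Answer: 9409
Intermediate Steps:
n(z, s) = 9 (n(z, s) = 5 - 1*(-4) = 5 + 4 = 9)
q(l) = -1 (q(l) = 8 - 1*9 = 8 - 9 = -1)
c(L) = L + L**2 (c(L) = L**2 + L = L + L**2)
(-97 + c(q(1)))**2 = (-97 - (1 - 1))**2 = (-97 - 1*0)**2 = (-97 + 0)**2 = (-97)**2 = 9409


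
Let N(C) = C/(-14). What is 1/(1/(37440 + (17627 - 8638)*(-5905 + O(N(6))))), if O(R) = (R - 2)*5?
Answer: -372062300/7 ≈ -5.3152e+7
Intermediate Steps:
N(C) = -C/14 (N(C) = C*(-1/14) = -C/14)
O(R) = -10 + 5*R (O(R) = (-2 + R)*5 = -10 + 5*R)
1/(1/(37440 + (17627 - 8638)*(-5905 + O(N(6))))) = 1/(1/(37440 + (17627 - 8638)*(-5905 + (-10 + 5*(-1/14*6))))) = 1/(1/(37440 + 8989*(-5905 + (-10 + 5*(-3/7))))) = 1/(1/(37440 + 8989*(-5905 + (-10 - 15/7)))) = 1/(1/(37440 + 8989*(-5905 - 85/7))) = 1/(1/(37440 + 8989*(-41420/7))) = 1/(1/(37440 - 372324380/7)) = 1/(1/(-372062300/7)) = 1/(-7/372062300) = -372062300/7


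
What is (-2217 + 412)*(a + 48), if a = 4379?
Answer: -7990735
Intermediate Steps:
(-2217 + 412)*(a + 48) = (-2217 + 412)*(4379 + 48) = -1805*4427 = -7990735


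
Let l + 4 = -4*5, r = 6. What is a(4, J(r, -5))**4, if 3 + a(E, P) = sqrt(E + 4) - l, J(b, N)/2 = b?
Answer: 215713 + 75432*sqrt(2) ≈ 3.2239e+5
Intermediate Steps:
J(b, N) = 2*b
l = -24 (l = -4 - 4*5 = -4 - 20 = -24)
a(E, P) = 21 + sqrt(4 + E) (a(E, P) = -3 + (sqrt(E + 4) - 1*(-24)) = -3 + (sqrt(4 + E) + 24) = -3 + (24 + sqrt(4 + E)) = 21 + sqrt(4 + E))
a(4, J(r, -5))**4 = (21 + sqrt(4 + 4))**4 = (21 + sqrt(8))**4 = (21 + 2*sqrt(2))**4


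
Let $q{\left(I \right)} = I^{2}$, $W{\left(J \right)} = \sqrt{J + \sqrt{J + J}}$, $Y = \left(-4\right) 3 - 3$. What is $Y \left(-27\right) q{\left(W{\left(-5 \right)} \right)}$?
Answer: $-2025 + 405 i \sqrt{10} \approx -2025.0 + 1280.7 i$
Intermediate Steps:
$Y = -15$ ($Y = -12 - 3 = -15$)
$W{\left(J \right)} = \sqrt{J + \sqrt{2} \sqrt{J}}$ ($W{\left(J \right)} = \sqrt{J + \sqrt{2 J}} = \sqrt{J + \sqrt{2} \sqrt{J}}$)
$Y \left(-27\right) q{\left(W{\left(-5 \right)} \right)} = \left(-15\right) \left(-27\right) \left(\sqrt{-5 + \sqrt{2} \sqrt{-5}}\right)^{2} = 405 \left(\sqrt{-5 + \sqrt{2} i \sqrt{5}}\right)^{2} = 405 \left(\sqrt{-5 + i \sqrt{10}}\right)^{2} = 405 \left(-5 + i \sqrt{10}\right) = -2025 + 405 i \sqrt{10}$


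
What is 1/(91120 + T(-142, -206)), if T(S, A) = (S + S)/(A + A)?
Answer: 103/9385431 ≈ 1.0974e-5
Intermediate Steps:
T(S, A) = S/A (T(S, A) = (2*S)/((2*A)) = (2*S)*(1/(2*A)) = S/A)
1/(91120 + T(-142, -206)) = 1/(91120 - 142/(-206)) = 1/(91120 - 142*(-1/206)) = 1/(91120 + 71/103) = 1/(9385431/103) = 103/9385431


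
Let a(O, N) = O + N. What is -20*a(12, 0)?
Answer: -240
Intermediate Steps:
a(O, N) = N + O
-20*a(12, 0) = -20*(0 + 12) = -20*12 = -240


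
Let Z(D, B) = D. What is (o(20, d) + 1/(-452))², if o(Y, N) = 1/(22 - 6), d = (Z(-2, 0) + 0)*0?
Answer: 11881/3268864 ≈ 0.0036346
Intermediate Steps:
d = 0 (d = (-2 + 0)*0 = -2*0 = 0)
o(Y, N) = 1/16
(o(20, d) + 1/(-452))² = (1/16 + 1/(-452))² = (1/16 - 1/452)² = (109/1808)² = 11881/3268864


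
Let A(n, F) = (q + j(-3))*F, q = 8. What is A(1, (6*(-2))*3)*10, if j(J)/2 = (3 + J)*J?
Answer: -2880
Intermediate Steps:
j(J) = 2*J*(3 + J) (j(J) = 2*((3 + J)*J) = 2*(J*(3 + J)) = 2*J*(3 + J))
A(n, F) = 8*F (A(n, F) = (8 + 2*(-3)*(3 - 3))*F = (8 + 2*(-3)*0)*F = (8 + 0)*F = 8*F)
A(1, (6*(-2))*3)*10 = (8*((6*(-2))*3))*10 = (8*(-12*3))*10 = (8*(-36))*10 = -288*10 = -2880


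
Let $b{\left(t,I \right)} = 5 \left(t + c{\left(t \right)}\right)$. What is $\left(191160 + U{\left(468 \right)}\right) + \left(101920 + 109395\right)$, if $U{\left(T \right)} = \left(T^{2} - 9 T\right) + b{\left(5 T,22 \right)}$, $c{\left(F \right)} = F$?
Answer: $640687$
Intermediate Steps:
$b{\left(t,I \right)} = 10 t$ ($b{\left(t,I \right)} = 5 \left(t + t\right) = 5 \cdot 2 t = 10 t$)
$U{\left(T \right)} = T^{2} + 41 T$ ($U{\left(T \right)} = \left(T^{2} - 9 T\right) + 10 \cdot 5 T = \left(T^{2} - 9 T\right) + 50 T = T^{2} + 41 T$)
$\left(191160 + U{\left(468 \right)}\right) + \left(101920 + 109395\right) = \left(191160 + 468 \left(41 + 468\right)\right) + \left(101920 + 109395\right) = \left(191160 + 468 \cdot 509\right) + 211315 = \left(191160 + 238212\right) + 211315 = 429372 + 211315 = 640687$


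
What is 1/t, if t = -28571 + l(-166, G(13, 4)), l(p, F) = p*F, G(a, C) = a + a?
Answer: -1/32887 ≈ -3.0407e-5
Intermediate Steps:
G(a, C) = 2*a
l(p, F) = F*p
t = -32887 (t = -28571 + (2*13)*(-166) = -28571 + 26*(-166) = -28571 - 4316 = -32887)
1/t = 1/(-32887) = -1/32887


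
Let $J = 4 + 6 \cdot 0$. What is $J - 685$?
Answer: $-681$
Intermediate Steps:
$J = 4$ ($J = 4 + 0 = 4$)
$J - 685 = 4 - 685 = -681$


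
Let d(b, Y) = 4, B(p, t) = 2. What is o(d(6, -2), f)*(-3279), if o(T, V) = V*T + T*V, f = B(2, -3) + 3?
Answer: -131160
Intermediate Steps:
f = 5 (f = 2 + 3 = 5)
o(T, V) = 2*T*V (o(T, V) = T*V + T*V = 2*T*V)
o(d(6, -2), f)*(-3279) = (2*4*5)*(-3279) = 40*(-3279) = -131160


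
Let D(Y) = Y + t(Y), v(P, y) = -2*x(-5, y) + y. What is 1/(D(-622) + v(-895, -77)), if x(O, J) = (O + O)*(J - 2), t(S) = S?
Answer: -1/2901 ≈ -0.00034471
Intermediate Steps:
x(O, J) = 2*O*(-2 + J) (x(O, J) = (2*O)*(-2 + J) = 2*O*(-2 + J))
v(P, y) = -40 + 21*y (v(P, y) = -4*(-5)*(-2 + y) + y = -2*(20 - 10*y) + y = (-40 + 20*y) + y = -40 + 21*y)
D(Y) = 2*Y (D(Y) = Y + Y = 2*Y)
1/(D(-622) + v(-895, -77)) = 1/(2*(-622) + (-40 + 21*(-77))) = 1/(-1244 + (-40 - 1617)) = 1/(-1244 - 1657) = 1/(-2901) = -1/2901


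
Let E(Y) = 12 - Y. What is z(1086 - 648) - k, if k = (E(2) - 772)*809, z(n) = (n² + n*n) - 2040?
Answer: 998106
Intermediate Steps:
z(n) = -2040 + 2*n² (z(n) = (n² + n²) - 2040 = 2*n² - 2040 = -2040 + 2*n²)
k = -616458 (k = ((12 - 1*2) - 772)*809 = ((12 - 2) - 772)*809 = (10 - 772)*809 = -762*809 = -616458)
z(1086 - 648) - k = (-2040 + 2*(1086 - 648)²) - 1*(-616458) = (-2040 + 2*438²) + 616458 = (-2040 + 2*191844) + 616458 = (-2040 + 383688) + 616458 = 381648 + 616458 = 998106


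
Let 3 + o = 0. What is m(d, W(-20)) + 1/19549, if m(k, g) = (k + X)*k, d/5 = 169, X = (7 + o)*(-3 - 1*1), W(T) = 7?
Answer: 13694172246/19549 ≈ 7.0051e+5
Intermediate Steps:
o = -3 (o = -3 + 0 = -3)
X = -16 (X = (7 - 3)*(-3 - 1*1) = 4*(-3 - 1) = 4*(-4) = -16)
d = 845 (d = 5*169 = 845)
m(k, g) = k*(-16 + k) (m(k, g) = (k - 16)*k = (-16 + k)*k = k*(-16 + k))
m(d, W(-20)) + 1/19549 = 845*(-16 + 845) + 1/19549 = 845*829 + 1/19549 = 700505 + 1/19549 = 13694172246/19549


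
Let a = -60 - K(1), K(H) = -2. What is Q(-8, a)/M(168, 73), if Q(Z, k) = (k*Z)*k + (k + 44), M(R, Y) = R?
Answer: -13463/84 ≈ -160.27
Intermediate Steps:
a = -58 (a = -60 - 1*(-2) = -60 + 2 = -58)
Q(Z, k) = 44 + k + Z*k**2 (Q(Z, k) = (Z*k)*k + (44 + k) = Z*k**2 + (44 + k) = 44 + k + Z*k**2)
Q(-8, a)/M(168, 73) = (44 - 58 - 8*(-58)**2)/168 = (44 - 58 - 8*3364)*(1/168) = (44 - 58 - 26912)*(1/168) = -26926*1/168 = -13463/84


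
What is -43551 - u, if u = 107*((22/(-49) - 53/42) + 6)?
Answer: -12938921/294 ≈ -44010.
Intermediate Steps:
u = 134927/294 (u = 107*((22*(-1/49) - 53*1/42) + 6) = 107*((-22/49 - 53/42) + 6) = 107*(-503/294 + 6) = 107*(1261/294) = 134927/294 ≈ 458.94)
-43551 - u = -43551 - 1*134927/294 = -43551 - 134927/294 = -12938921/294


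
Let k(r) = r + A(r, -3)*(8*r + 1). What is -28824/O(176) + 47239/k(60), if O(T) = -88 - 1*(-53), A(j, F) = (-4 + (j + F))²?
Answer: 5564046443/6755945 ≈ 823.58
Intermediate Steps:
A(j, F) = (-4 + F + j)² (A(j, F) = (-4 + (F + j))² = (-4 + F + j)²)
O(T) = -35 (O(T) = -88 + 53 = -35)
k(r) = r + (-7 + r)²*(1 + 8*r) (k(r) = r + (-4 - 3 + r)²*(8*r + 1) = r + (-7 + r)²*(1 + 8*r))
-28824/O(176) + 47239/k(60) = -28824/(-35) + 47239/(60 + (-7 + 60)² + 8*60*(-7 + 60)²) = -28824*(-1/35) + 47239/(60 + 53² + 8*60*53²) = 28824/35 + 47239/(60 + 2809 + 8*60*2809) = 28824/35 + 47239/(60 + 2809 + 1348320) = 28824/35 + 47239/1351189 = 5564046443/6755945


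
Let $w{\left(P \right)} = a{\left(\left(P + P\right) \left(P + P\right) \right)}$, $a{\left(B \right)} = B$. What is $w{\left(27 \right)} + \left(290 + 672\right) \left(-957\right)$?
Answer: $-917718$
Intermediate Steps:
$w{\left(P \right)} = 4 P^{2}$ ($w{\left(P \right)} = \left(P + P\right) \left(P + P\right) = 2 P 2 P = 4 P^{2}$)
$w{\left(27 \right)} + \left(290 + 672\right) \left(-957\right) = 4 \cdot 27^{2} + \left(290 + 672\right) \left(-957\right) = 4 \cdot 729 + 962 \left(-957\right) = 2916 - 920634 = -917718$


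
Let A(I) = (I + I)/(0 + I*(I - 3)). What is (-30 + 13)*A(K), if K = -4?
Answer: 34/7 ≈ 4.8571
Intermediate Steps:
A(I) = 2/(-3 + I) (A(I) = (2*I)/(0 + I*(-3 + I)) = (2*I)/((I*(-3 + I))) = (2*I)*(1/(I*(-3 + I))) = 2/(-3 + I))
(-30 + 13)*A(K) = (-30 + 13)*(2/(-3 - 4)) = -34/(-7) = -34*(-1)/7 = -17*(-2/7) = 34/7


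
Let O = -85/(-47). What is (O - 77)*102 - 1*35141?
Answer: -2012095/47 ≈ -42811.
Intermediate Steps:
O = 85/47 (O = -85*(-1/47) = 85/47 ≈ 1.8085)
(O - 77)*102 - 1*35141 = (85/47 - 77)*102 - 1*35141 = -3534/47*102 - 35141 = -360468/47 - 35141 = -2012095/47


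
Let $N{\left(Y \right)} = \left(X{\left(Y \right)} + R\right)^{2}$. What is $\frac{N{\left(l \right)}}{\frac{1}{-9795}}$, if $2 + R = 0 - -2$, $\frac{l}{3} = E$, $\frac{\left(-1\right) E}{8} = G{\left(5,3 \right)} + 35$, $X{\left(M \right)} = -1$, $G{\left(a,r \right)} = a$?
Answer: $-9795$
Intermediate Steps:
$E = -320$ ($E = - 8 \left(5 + 35\right) = \left(-8\right) 40 = -320$)
$l = -960$ ($l = 3 \left(-320\right) = -960$)
$R = 0$ ($R = -2 + \left(0 - -2\right) = -2 + \left(0 + 2\right) = -2 + 2 = 0$)
$N{\left(Y \right)} = 1$ ($N{\left(Y \right)} = \left(-1 + 0\right)^{2} = \left(-1\right)^{2} = 1$)
$\frac{N{\left(l \right)}}{\frac{1}{-9795}} = 1 \frac{1}{\frac{1}{-9795}} = 1 \frac{1}{- \frac{1}{9795}} = 1 \left(-9795\right) = -9795$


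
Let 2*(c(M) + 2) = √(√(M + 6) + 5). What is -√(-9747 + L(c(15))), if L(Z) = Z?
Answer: -I*√(38996 - 2*√(5 + √21))/2 ≈ -98.729*I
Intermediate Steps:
c(M) = -2 + √(5 + √(6 + M))/2 (c(M) = -2 + √(√(M + 6) + 5)/2 = -2 + √(√(6 + M) + 5)/2 = -2 + √(5 + √(6 + M))/2)
-√(-9747 + L(c(15))) = -√(-9747 + (-2 + √(5 + √(6 + 15))/2)) = -√(-9747 + (-2 + √(5 + √21)/2)) = -√(-9749 + √(5 + √21)/2)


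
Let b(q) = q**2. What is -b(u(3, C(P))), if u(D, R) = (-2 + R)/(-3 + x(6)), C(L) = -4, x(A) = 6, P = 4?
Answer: -4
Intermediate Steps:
u(D, R) = -2/3 + R/3 (u(D, R) = (-2 + R)/(-3 + 6) = (-2 + R)/3 = (-2 + R)*(1/3) = -2/3 + R/3)
-b(u(3, C(P))) = -(-2/3 + (1/3)*(-4))**2 = -(-2/3 - 4/3)**2 = -1*(-2)**2 = -1*4 = -4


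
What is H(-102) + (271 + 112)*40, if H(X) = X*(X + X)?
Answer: 36128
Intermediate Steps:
H(X) = 2*X² (H(X) = X*(2*X) = 2*X²)
H(-102) + (271 + 112)*40 = 2*(-102)² + (271 + 112)*40 = 2*10404 + 383*40 = 20808 + 15320 = 36128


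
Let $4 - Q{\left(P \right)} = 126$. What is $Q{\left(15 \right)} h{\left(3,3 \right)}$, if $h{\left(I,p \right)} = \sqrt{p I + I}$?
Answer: $- 244 \sqrt{3} \approx -422.62$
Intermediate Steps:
$Q{\left(P \right)} = -122$ ($Q{\left(P \right)} = 4 - 126 = -122$)
$h{\left(I,p \right)} = \sqrt{I + I p}$ ($h{\left(I,p \right)} = \sqrt{I p + I} = \sqrt{I + I p}$)
$Q{\left(15 \right)} h{\left(3,3 \right)} = - 122 \sqrt{3 \left(1 + 3\right)} = - 122 \sqrt{3 \cdot 4} = - 122 \sqrt{12} = - 122 \cdot 2 \sqrt{3} = - 244 \sqrt{3}$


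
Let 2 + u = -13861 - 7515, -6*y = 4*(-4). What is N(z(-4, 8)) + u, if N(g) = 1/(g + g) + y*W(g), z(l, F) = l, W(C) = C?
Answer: -513331/24 ≈ -21389.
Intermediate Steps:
y = 8/3 (y = -2*(-4)/3 = -1/6*(-16) = 8/3 ≈ 2.6667)
N(g) = 1/(2*g) + 8*g/3 (N(g) = 1/(g + g) + 8*g/3 = 1/(2*g) + 8*g/3)
u = -21378 (u = -2 + (-13861 - 7515) = -2 - 21376 = -21378)
N(z(-4, 8)) + u = (1/6)*(3 + 16*(-4)**2)/(-4) - 21378 = (1/6)*(-1/4)*(3 + 16*16) - 21378 = (1/6)*(-1/4)*(3 + 256) - 21378 = (1/6)*(-1/4)*259 - 21378 = -259/24 - 21378 = -513331/24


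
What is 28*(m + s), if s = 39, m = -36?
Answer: 84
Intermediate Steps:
28*(m + s) = 28*(-36 + 39) = 28*3 = 84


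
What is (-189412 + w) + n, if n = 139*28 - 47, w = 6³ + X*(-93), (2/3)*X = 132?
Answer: -203765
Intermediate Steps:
X = 198 (X = (3/2)*132 = 198)
w = -18198 (w = 6³ + 198*(-93) = 216 - 18414 = -18198)
n = 3845 (n = 3892 - 47 = 3845)
(-189412 + w) + n = (-189412 - 18198) + 3845 = -207610 + 3845 = -203765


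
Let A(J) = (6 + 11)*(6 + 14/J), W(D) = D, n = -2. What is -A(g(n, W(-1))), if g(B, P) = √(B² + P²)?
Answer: -102 - 238*√5/5 ≈ -208.44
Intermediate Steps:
A(J) = 102 + 238/J (A(J) = 17*(6 + 14/J) = 102 + 238/J)
-A(g(n, W(-1))) = -(102 + 238/(√((-2)² + (-1)²))) = -(102 + 238/(√(4 + 1))) = -(102 + 238/(√5)) = -(102 + 238*(√5/5)) = -(102 + 238*√5/5) = -102 - 238*√5/5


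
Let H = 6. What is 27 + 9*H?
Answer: 81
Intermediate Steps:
27 + 9*H = 27 + 9*6 = 27 + 54 = 81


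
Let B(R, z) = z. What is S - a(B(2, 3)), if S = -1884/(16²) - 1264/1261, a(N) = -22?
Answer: 1100661/80704 ≈ 13.638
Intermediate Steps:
S = -674827/80704 (S = -1884/256 - 1264*1/1261 = -1884*1/256 - 1264/1261 = -471/64 - 1264/1261 = -674827/80704 ≈ -8.3618)
S - a(B(2, 3)) = -674827/80704 - 1*(-22) = -674827/80704 + 22 = 1100661/80704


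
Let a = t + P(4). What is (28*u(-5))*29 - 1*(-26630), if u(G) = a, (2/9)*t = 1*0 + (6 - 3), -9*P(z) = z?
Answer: 335080/9 ≈ 37231.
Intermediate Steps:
P(z) = -z/9
t = 27/2 (t = 9*(1*0 + (6 - 3))/2 = 9*(0 + 3)/2 = (9/2)*3 = 27/2 ≈ 13.500)
a = 235/18 (a = 27/2 - ⅑*4 = 27/2 - 4/9 = 235/18 ≈ 13.056)
u(G) = 235/18
(28*u(-5))*29 - 1*(-26630) = (28*(235/18))*29 - 1*(-26630) = (3290/9)*29 + 26630 = 95410/9 + 26630 = 335080/9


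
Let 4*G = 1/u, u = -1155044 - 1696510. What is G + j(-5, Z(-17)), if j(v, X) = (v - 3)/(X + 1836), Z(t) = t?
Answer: -91251547/20747906904 ≈ -0.0043981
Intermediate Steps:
j(v, X) = (-3 + v)/(1836 + X)
u = -2851554
G = -1/11406216 (G = (¼)/(-2851554) = (¼)*(-1/2851554) = -1/11406216 ≈ -8.7672e-8)
G + j(-5, Z(-17)) = -1/11406216 + (-3 - 5)/(1836 - 17) = -1/11406216 - 8/1819 = -91251547/20747906904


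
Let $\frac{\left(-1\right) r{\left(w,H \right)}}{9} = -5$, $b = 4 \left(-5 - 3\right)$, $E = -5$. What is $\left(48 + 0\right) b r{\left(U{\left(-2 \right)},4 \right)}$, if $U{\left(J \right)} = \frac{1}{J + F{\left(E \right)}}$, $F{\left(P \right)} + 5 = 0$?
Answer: $-69120$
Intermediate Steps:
$F{\left(P \right)} = -5$ ($F{\left(P \right)} = -5 + 0 = -5$)
$b = -32$ ($b = 4 \left(-8\right) = -32$)
$U{\left(J \right)} = \frac{1}{-5 + J}$ ($U{\left(J \right)} = \frac{1}{J - 5} = \frac{1}{-5 + J}$)
$r{\left(w,H \right)} = 45$ ($r{\left(w,H \right)} = \left(-9\right) \left(-5\right) = 45$)
$\left(48 + 0\right) b r{\left(U{\left(-2 \right)},4 \right)} = \left(48 + 0\right) \left(-32\right) 45 = 48 \left(-32\right) 45 = \left(-1536\right) 45 = -69120$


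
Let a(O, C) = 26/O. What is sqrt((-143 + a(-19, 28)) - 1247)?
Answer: 2*I*sqrt(125571)/19 ≈ 37.301*I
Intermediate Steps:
sqrt((-143 + a(-19, 28)) - 1247) = sqrt((-143 + 26/(-19)) - 1247) = sqrt((-143 + 26*(-1/19)) - 1247) = sqrt((-143 - 26/19) - 1247) = sqrt(-2743/19 - 1247) = sqrt(-26436/19) = 2*I*sqrt(125571)/19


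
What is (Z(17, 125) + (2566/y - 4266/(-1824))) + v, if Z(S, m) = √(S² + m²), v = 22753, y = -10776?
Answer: 9317940673/409488 + √15914 ≈ 22881.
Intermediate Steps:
(Z(17, 125) + (2566/y - 4266/(-1824))) + v = (√(17² + 125²) + (2566/(-10776) - 4266/(-1824))) + 22753 = (√(289 + 15625) + (2566*(-1/10776) - 4266*(-1/1824))) + 22753 = (√15914 + (-1283/5388 + 711/304)) + 22753 = (√15914 + 860209/409488) + 22753 = (860209/409488 + √15914) + 22753 = 9317940673/409488 + √15914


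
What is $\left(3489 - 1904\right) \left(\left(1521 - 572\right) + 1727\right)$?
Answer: $4241460$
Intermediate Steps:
$\left(3489 - 1904\right) \left(\left(1521 - 572\right) + 1727\right) = 1585 \left(\left(1521 - 572\right) + 1727\right) = 1585 \left(949 + 1727\right) = 1585 \cdot 2676 = 4241460$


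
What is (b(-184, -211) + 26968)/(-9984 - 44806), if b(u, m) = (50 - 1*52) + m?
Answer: -5351/10958 ≈ -0.48832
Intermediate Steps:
b(u, m) = -2 + m (b(u, m) = (50 - 52) + m = -2 + m)
(b(-184, -211) + 26968)/(-9984 - 44806) = ((-2 - 211) + 26968)/(-9984 - 44806) = (-213 + 26968)/(-54790) = 26755*(-1/54790) = -5351/10958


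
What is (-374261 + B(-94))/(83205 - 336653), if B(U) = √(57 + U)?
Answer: 374261/253448 - I*√37/253448 ≈ 1.4767 - 2.4e-5*I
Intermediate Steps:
(-374261 + B(-94))/(83205 - 336653) = (-374261 + √(57 - 94))/(83205 - 336653) = (-374261 + √(-37))/(-253448) = (-374261 + I*√37)*(-1/253448) = 374261/253448 - I*√37/253448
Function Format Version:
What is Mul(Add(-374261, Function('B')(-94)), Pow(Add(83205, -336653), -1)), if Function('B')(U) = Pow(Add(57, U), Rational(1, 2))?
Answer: Add(Rational(374261, 253448), Mul(Rational(-1, 253448), I, Pow(37, Rational(1, 2)))) ≈ Add(1.4767, Mul(-2.4000e-5, I))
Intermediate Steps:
Mul(Add(-374261, Function('B')(-94)), Pow(Add(83205, -336653), -1)) = Mul(Add(-374261, Pow(Add(57, -94), Rational(1, 2))), Pow(Add(83205, -336653), -1)) = Mul(Add(-374261, Pow(-37, Rational(1, 2))), Pow(-253448, -1)) = Mul(Add(-374261, Mul(I, Pow(37, Rational(1, 2)))), Rational(-1, 253448)) = Add(Rational(374261, 253448), Mul(Rational(-1, 253448), I, Pow(37, Rational(1, 2))))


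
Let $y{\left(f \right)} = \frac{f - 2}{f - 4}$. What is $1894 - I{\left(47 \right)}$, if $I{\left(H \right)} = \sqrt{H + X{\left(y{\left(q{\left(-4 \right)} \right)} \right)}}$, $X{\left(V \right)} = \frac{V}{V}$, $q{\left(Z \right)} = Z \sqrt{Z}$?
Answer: $1894 - 4 \sqrt{3} \approx 1887.1$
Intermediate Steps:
$q{\left(Z \right)} = Z^{\frac{3}{2}}$
$y{\left(f \right)} = \frac{-2 + f}{-4 + f}$
$X{\left(V \right)} = 1$
$I{\left(H \right)} = \sqrt{1 + H}$ ($I{\left(H \right)} = \sqrt{H + 1} = \sqrt{1 + H}$)
$1894 - I{\left(47 \right)} = 1894 - \sqrt{1 + 47} = 1894 - \sqrt{48} = 1894 - 4 \sqrt{3}$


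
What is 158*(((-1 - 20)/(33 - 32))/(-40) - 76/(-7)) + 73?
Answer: 261993/140 ≈ 1871.4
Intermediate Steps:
158*(((-1 - 20)/(33 - 32))/(-40) - 76/(-7)) + 73 = 158*(-21/1*(-1/40) - 76*(-1/7)) + 73 = 158*(-21*1*(-1/40) + 76/7) + 73 = 158*(-21*(-1/40) + 76/7) + 73 = 158*(21/40 + 76/7) + 73 = 158*(3187/280) + 73 = 251773/140 + 73 = 261993/140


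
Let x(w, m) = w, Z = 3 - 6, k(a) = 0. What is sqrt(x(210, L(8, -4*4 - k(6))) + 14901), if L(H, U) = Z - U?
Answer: 3*sqrt(1679) ≈ 122.93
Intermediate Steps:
Z = -3
L(H, U) = -3 - U
sqrt(x(210, L(8, -4*4 - k(6))) + 14901) = sqrt(210 + 14901) = sqrt(15111) = 3*sqrt(1679)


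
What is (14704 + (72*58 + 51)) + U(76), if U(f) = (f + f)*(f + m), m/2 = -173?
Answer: -22109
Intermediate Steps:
m = -346 (m = 2*(-173) = -346)
U(f) = 2*f*(-346 + f) (U(f) = (f + f)*(f - 346) = (2*f)*(-346 + f) = 2*f*(-346 + f))
(14704 + (72*58 + 51)) + U(76) = (14704 + (72*58 + 51)) + 2*76*(-346 + 76) = (14704 + (4176 + 51)) + 2*76*(-270) = (14704 + 4227) - 41040 = 18931 - 41040 = -22109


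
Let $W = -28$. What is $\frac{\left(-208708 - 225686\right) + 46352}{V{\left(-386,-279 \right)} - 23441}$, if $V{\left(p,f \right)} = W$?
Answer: $\frac{388042}{23469} \approx 16.534$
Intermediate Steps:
$V{\left(p,f \right)} = -28$
$\frac{\left(-208708 - 225686\right) + 46352}{V{\left(-386,-279 \right)} - 23441} = \frac{\left(-208708 - 225686\right) + 46352}{-28 - 23441} = \frac{-434394 + 46352}{-23469} = \left(-388042\right) \left(- \frac{1}{23469}\right) = \frac{388042}{23469}$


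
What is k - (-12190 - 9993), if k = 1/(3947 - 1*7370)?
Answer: 75932408/3423 ≈ 22183.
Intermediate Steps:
k = -1/3423 (k = 1/(3947 - 7370) = 1/(-3423) = -1/3423 ≈ -0.00029214)
k - (-12190 - 9993) = -1/3423 - (-12190 - 9993) = -1/3423 - 1*(-22183) = -1/3423 + 22183 = 75932408/3423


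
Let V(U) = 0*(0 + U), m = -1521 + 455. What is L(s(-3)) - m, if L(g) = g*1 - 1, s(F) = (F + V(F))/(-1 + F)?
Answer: 4263/4 ≈ 1065.8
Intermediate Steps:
m = -1066
V(U) = 0 (V(U) = 0*U = 0)
s(F) = F/(-1 + F) (s(F) = (F + 0)/(-1 + F) = F/(-1 + F))
L(g) = -1 + g (L(g) = g - 1 = -1 + g)
L(s(-3)) - m = (-1 - 3/(-1 - 3)) - 1*(-1066) = (-1 - 3/(-4)) + 1066 = (-1 - 3*(-¼)) + 1066 = (-1 + ¾) + 1066 = -¼ + 1066 = 4263/4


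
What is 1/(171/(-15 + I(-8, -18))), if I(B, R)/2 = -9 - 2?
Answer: -37/171 ≈ -0.21637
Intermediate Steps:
I(B, R) = -22 (I(B, R) = 2*(-9 - 2) = 2*(-11) = -22)
1/(171/(-15 + I(-8, -18))) = 1/(171/(-15 - 22)) = 1/(171/(-37)) = 1/(-1/37*171) = 1/(-171/37) = -37/171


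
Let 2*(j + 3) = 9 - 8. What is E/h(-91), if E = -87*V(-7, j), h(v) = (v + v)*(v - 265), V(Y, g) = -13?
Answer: 87/4984 ≈ 0.017456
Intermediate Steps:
j = -5/2 (j = -3 + (9 - 8)/2 = -3 + (½)*1 = -3 + ½ = -5/2 ≈ -2.5000)
h(v) = 2*v*(-265 + v) (h(v) = (2*v)*(-265 + v) = 2*v*(-265 + v))
E = 1131 (E = -87*(-13) = 1131)
E/h(-91) = 1131/((2*(-91)*(-265 - 91))) = 1131/((2*(-91)*(-356))) = 1131/64792 = 1131*(1/64792) = 87/4984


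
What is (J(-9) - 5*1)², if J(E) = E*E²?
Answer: 538756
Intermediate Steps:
J(E) = E³
(J(-9) - 5*1)² = ((-9)³ - 5*1)² = (-729 - 5)² = (-734)² = 538756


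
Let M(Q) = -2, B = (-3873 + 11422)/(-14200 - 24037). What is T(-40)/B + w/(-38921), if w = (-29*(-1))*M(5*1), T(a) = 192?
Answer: -285738239342/293814629 ≈ -972.51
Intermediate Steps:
B = -7549/38237 (B = 7549/(-38237) = 7549*(-1/38237) = -7549/38237 ≈ -0.19743)
w = -58 (w = -29*(-1)*(-2) = 29*(-2) = -58)
T(-40)/B + w/(-38921) = 192/(-7549/38237) - 58/(-38921) = 192*(-38237/7549) - 58*(-1/38921) = -7341504/7549 + 58/38921 = -285738239342/293814629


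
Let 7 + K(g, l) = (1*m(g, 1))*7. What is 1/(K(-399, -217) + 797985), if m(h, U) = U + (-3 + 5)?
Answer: 1/797999 ≈ 1.2531e-6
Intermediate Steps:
m(h, U) = 2 + U (m(h, U) = U + 2 = 2 + U)
K(g, l) = 14 (K(g, l) = -7 + (1*(2 + 1))*7 = -7 + (1*3)*7 = -7 + 3*7 = -7 + 21 = 14)
1/(K(-399, -217) + 797985) = 1/(14 + 797985) = 1/797999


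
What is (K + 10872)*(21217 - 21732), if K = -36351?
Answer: 13121685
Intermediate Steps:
(K + 10872)*(21217 - 21732) = (-36351 + 10872)*(21217 - 21732) = -25479*(-515) = 13121685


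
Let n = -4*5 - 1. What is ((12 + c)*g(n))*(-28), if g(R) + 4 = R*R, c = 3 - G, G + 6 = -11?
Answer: -391552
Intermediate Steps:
G = -17 (G = -6 - 11 = -17)
n = -21 (n = -20 - 1 = -21)
c = 20 (c = 3 - 1*(-17) = 3 + 17 = 20)
g(R) = -4 + R² (g(R) = -4 + R*R = -4 + R²)
((12 + c)*g(n))*(-28) = ((12 + 20)*(-4 + (-21)²))*(-28) = (32*(-4 + 441))*(-28) = (32*437)*(-28) = 13984*(-28) = -391552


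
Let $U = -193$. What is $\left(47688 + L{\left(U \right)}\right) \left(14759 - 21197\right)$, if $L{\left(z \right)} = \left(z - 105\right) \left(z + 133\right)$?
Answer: $-422126784$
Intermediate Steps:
$L{\left(z \right)} = \left(-105 + z\right) \left(133 + z\right)$
$\left(47688 + L{\left(U \right)}\right) \left(14759 - 21197\right) = \left(47688 + \left(-13965 + \left(-193\right)^{2} + 28 \left(-193\right)\right)\right) \left(14759 - 21197\right) = \left(47688 - -17880\right) \left(-6438\right) = \left(47688 + 17880\right) \left(-6438\right) = 65568 \left(-6438\right) = -422126784$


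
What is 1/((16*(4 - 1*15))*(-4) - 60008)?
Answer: -1/59304 ≈ -1.6862e-5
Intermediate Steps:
1/((16*(4 - 1*15))*(-4) - 60008) = 1/((16*(4 - 15))*(-4) - 60008) = 1/((16*(-11))*(-4) - 60008) = 1/(-176*(-4) - 60008) = 1/(704 - 60008) = 1/(-59304) = -1/59304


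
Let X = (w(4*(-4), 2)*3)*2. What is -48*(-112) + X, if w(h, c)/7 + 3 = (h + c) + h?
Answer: 3990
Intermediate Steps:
w(h, c) = -21 + 7*c + 14*h (w(h, c) = -21 + 7*((h + c) + h) = -21 + 7*((c + h) + h) = -21 + 7*(c + 2*h) = -21 + (7*c + 14*h) = -21 + 7*c + 14*h)
X = -1386 (X = ((-21 + 7*2 + 14*(4*(-4)))*3)*2 = ((-21 + 14 + 14*(-16))*3)*2 = ((-21 + 14 - 224)*3)*2 = -231*3*2 = -693*2 = -1386)
-48*(-112) + X = -48*(-112) - 1386 = 5376 - 1386 = 3990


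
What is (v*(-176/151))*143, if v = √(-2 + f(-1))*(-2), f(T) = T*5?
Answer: 50336*I*√7/151 ≈ 881.96*I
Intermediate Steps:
f(T) = 5*T
v = -2*I*√7 (v = √(-2 + 5*(-1))*(-2) = √(-2 - 5)*(-2) = √(-7)*(-2) = (I*√7)*(-2) = -2*I*√7 ≈ -5.2915*I)
(v*(-176/151))*143 = ((-2*I*√7)*(-176/151))*143 = ((-2*I*√7)*(-176*1/151))*143 = (-2*I*√7*(-176/151))*143 = (352*I*√7/151)*143 = 50336*I*√7/151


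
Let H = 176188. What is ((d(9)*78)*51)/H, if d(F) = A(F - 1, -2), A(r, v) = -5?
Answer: -585/5182 ≈ -0.11289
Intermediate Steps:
d(F) = -5
((d(9)*78)*51)/H = (-5*78*51)/176188 = -390*51*(1/176188) = -19890*1/176188 = -585/5182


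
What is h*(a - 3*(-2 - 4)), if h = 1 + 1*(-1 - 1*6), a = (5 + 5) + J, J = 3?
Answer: -186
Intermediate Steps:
a = 13 (a = (5 + 5) + 3 = 10 + 3 = 13)
h = -6 (h = 1 + 1*(-1 - 6) = 1 + 1*(-7) = 1 - 7 = -6)
h*(a - 3*(-2 - 4)) = -6*(13 - 3*(-2 - 4)) = -6*(13 - 3*(-6)) = -6*(13 + 18) = -6*31 = -186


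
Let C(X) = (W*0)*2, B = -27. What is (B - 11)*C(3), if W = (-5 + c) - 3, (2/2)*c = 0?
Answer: 0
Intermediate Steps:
c = 0
W = -8 (W = (-5 + 0) - 3 = -5 - 3 = -8)
C(X) = 0 (C(X) = -8*0*2 = 0*2 = 0)
(B - 11)*C(3) = (-27 - 11)*0 = -38*0 = 0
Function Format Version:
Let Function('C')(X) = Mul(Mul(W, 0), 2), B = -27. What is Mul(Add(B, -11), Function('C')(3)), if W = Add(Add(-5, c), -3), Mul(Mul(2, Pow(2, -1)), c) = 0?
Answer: 0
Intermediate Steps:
c = 0
W = -8 (W = Add(Add(-5, 0), -3) = Add(-5, -3) = -8)
Function('C')(X) = 0 (Function('C')(X) = Mul(Mul(-8, 0), 2) = Mul(0, 2) = 0)
Mul(Add(B, -11), Function('C')(3)) = Mul(Add(-27, -11), 0) = Mul(-38, 0) = 0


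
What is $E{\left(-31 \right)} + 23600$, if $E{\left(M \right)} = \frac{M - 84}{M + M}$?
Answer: $\frac{1463315}{62} \approx 23602.0$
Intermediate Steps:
$E{\left(M \right)} = \frac{-84 + M}{2 M}$
$E{\left(-31 \right)} + 23600 = \frac{-84 - 31}{2 \left(-31\right)} + 23600 = \frac{1}{2} \left(- \frac{1}{31}\right) \left(-115\right) + 23600 = \frac{115}{62} + 23600 = \frac{1463315}{62}$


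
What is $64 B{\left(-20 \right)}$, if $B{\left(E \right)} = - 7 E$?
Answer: $8960$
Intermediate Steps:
$64 B{\left(-20 \right)} = 64 \left(\left(-7\right) \left(-20\right)\right) = 64 \cdot 140 = 8960$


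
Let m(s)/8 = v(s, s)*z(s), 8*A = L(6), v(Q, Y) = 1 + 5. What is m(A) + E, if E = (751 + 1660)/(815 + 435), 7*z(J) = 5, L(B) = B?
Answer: 316877/8750 ≈ 36.215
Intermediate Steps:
z(J) = 5/7 (z(J) = (⅐)*5 = 5/7)
v(Q, Y) = 6
A = ¾ (A = (⅛)*6 = ¾ ≈ 0.75000)
m(s) = 240/7 (m(s) = 8*(6*(5/7)) = 8*(30/7) = 240/7)
E = 2411/1250 ≈ 1.9288
m(A) + E = 240/7 + 2411/1250 = 316877/8750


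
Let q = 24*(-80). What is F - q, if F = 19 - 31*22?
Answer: 1257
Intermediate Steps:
q = -1920
F = -663 (F = 19 - 682 = -663)
F - q = -663 - 1*(-1920) = -663 + 1920 = 1257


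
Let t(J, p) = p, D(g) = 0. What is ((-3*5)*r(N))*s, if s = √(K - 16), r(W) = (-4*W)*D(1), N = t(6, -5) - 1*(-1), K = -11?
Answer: 0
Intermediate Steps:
N = -4 (N = -5 - 1*(-1) = -5 + 1 = -4)
r(W) = 0 (r(W) = -4*W*0 = 0)
s = 3*I*√3 (s = √(-11 - 16) = √(-27) = 3*I*√3 ≈ 5.1962*I)
((-3*5)*r(N))*s = (-3*5*0)*(3*I*√3) = (-15*0)*(3*I*√3) = 0*(3*I*√3) = 0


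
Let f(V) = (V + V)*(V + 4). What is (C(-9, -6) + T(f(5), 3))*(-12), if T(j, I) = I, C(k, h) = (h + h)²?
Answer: -1764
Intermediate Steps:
f(V) = 2*V*(4 + V) (f(V) = (2*V)*(4 + V) = 2*V*(4 + V))
C(k, h) = 4*h² (C(k, h) = (2*h)² = 4*h²)
(C(-9, -6) + T(f(5), 3))*(-12) = (4*(-6)² + 3)*(-12) = (4*36 + 3)*(-12) = (144 + 3)*(-12) = 147*(-12) = -1764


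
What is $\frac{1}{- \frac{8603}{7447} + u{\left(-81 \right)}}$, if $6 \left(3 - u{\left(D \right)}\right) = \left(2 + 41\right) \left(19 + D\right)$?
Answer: $\frac{22341}{9968065} \approx 0.0022413$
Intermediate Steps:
$u{\left(D \right)} = - \frac{799}{6} - \frac{43 D}{6}$ ($u{\left(D \right)} = 3 - \frac{\left(2 + 41\right) \left(19 + D\right)}{6} = 3 - \frac{43 \left(19 + D\right)}{6} = 3 - \frac{817 + 43 D}{6} = 3 - \left(\frac{817}{6} + \frac{43 D}{6}\right) = - \frac{799}{6} - \frac{43 D}{6}$)
$\frac{1}{- \frac{8603}{7447} + u{\left(-81 \right)}} = \frac{1}{- \frac{8603}{7447} - - \frac{1342}{3}} = \frac{1}{\left(-8603\right) \frac{1}{7447} + \left(- \frac{799}{6} + \frac{1161}{2}\right)} = \frac{1}{- \frac{8603}{7447} + \frac{1342}{3}} = \frac{1}{\frac{9968065}{22341}} = \frac{22341}{9968065}$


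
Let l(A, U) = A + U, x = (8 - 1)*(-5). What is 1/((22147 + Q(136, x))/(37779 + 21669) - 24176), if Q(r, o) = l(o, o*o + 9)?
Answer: -9908/239531917 ≈ -4.1364e-5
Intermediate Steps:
x = -35 (x = 7*(-5) = -35)
Q(r, o) = 9 + o + o² (Q(r, o) = o + (o*o + 9) = o + (o² + 9) = o + (9 + o²) = 9 + o + o²)
1/((22147 + Q(136, x))/(37779 + 21669) - 24176) = 1/((22147 + (9 - 35 + (-35)²))/(37779 + 21669) - 24176) = 1/((22147 + (9 - 35 + 1225))/59448 - 24176) = 1/((22147 + 1199)*(1/59448) - 24176) = 1/(23346*(1/59448) - 24176) = 1/(3891/9908 - 24176) = 1/(-239531917/9908) = -9908/239531917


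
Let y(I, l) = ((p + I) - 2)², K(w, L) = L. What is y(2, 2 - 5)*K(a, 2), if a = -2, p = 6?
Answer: 72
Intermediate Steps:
y(I, l) = (4 + I)² (y(I, l) = ((6 + I) - 2)² = (4 + I)²)
y(2, 2 - 5)*K(a, 2) = (4 + 2)²*2 = 6²*2 = 36*2 = 72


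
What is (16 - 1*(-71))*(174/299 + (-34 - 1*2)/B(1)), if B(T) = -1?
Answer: 951606/299 ≈ 3182.6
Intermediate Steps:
(16 - 1*(-71))*(174/299 + (-34 - 1*2)/B(1)) = (16 - 1*(-71))*(174/299 + (-34 - 1*2)/(-1)) = (16 + 71)*(174*(1/299) + (-34 - 2)*(-1)) = 87*(174/299 - 36*(-1)) = 87*(174/299 + 36) = 87*(10938/299) = 951606/299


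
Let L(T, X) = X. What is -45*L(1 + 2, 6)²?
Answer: -1620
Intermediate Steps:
-45*L(1 + 2, 6)² = -45*6² = -45*36 = -1620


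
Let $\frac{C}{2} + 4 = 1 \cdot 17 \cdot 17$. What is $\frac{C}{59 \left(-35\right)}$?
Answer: $- \frac{114}{413} \approx -0.27603$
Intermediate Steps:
$C = 570$ ($C = -8 + 2 \cdot 1 \cdot 17 \cdot 17 = -8 + 2 \cdot 17 \cdot 17 = -8 + 2 \cdot 289 = -8 + 578 = 570$)
$\frac{C}{59 \left(-35\right)} = \frac{570}{59 \left(-35\right)} = \frac{570}{-2065} = 570 \left(- \frac{1}{2065}\right) = - \frac{114}{413}$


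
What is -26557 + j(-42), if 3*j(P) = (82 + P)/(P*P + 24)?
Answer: -35612927/1341 ≈ -26557.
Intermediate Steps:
j(P) = (82 + P)/(3*(24 + P²)) (j(P) = ((82 + P)/(P*P + 24))/3 = ((82 + P)/(P² + 24))/3 = ((82 + P)/(24 + P²))/3 = (82 + P)/(3*(24 + P²)))
-26557 + j(-42) = -26557 + (82 - 42)/(3*(24 + (-42)²)) = -26557 + (⅓)*40/(24 + 1764) = -26557 + (⅓)*40/1788 = -26557 + (⅓)*(1/1788)*40 = -26557 + 10/1341 = -35612927/1341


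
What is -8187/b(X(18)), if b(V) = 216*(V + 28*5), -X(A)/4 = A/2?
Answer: -2729/7488 ≈ -0.36445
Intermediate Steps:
X(A) = -2*A (X(A) = -4*A/2 = -2*A)
b(V) = 30240 + 216*V (b(V) = 216*(V + 140) = 216*(140 + V) = 30240 + 216*V)
-8187/b(X(18)) = -8187/(30240 + 216*(-2*18)) = -8187/(30240 + 216*(-36)) = -8187/(30240 - 7776) = -8187/22464 = -8187*1/22464 = -2729/7488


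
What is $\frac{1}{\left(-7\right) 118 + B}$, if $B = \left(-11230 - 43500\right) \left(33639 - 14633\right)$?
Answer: $- \frac{1}{1040199206} \approx -9.6135 \cdot 10^{-10}$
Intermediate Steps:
$B = -1040198380$ ($B = \left(-54730\right) 19006 = -1040198380$)
$\frac{1}{\left(-7\right) 118 + B} = \frac{1}{\left(-7\right) 118 - 1040198380} = \frac{1}{-826 - 1040198380} = \frac{1}{-1040199206} = - \frac{1}{1040199206}$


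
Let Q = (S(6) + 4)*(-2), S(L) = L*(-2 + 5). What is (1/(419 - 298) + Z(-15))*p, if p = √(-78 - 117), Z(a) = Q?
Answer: -5323*I*√195/121 ≈ -614.31*I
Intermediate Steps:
S(L) = 3*L (S(L) = L*3 = 3*L)
Q = -44 (Q = (3*6 + 4)*(-2) = (18 + 4)*(-2) = 22*(-2) = -44)
Z(a) = -44
p = I*√195 (p = √(-195) = I*√195 ≈ 13.964*I)
(1/(419 - 298) + Z(-15))*p = (1/(419 - 298) - 44)*(I*√195) = (1/121 - 44)*(I*√195) = -5323*I*√195/121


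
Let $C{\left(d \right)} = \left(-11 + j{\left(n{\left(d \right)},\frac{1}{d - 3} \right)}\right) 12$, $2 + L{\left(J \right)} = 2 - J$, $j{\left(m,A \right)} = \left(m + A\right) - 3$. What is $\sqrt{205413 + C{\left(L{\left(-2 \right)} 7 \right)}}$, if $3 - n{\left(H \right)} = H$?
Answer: $\frac{27 \sqrt{34045}}{11} \approx 452.9$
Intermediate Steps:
$n{\left(H \right)} = 3 - H$
$j{\left(m,A \right)} = -3 + A + m$ ($j{\left(m,A \right)} = \left(A + m\right) - 3 = -3 + A + m$)
$L{\left(J \right)} = - J$ ($L{\left(J \right)} = -2 - \left(-2 + J\right) = - J$)
$C{\left(d \right)} = -132 - 12 d + \frac{12}{-3 + d}$ ($C{\left(d \right)} = \left(-11 - \left(d - \frac{1}{d - 3}\right)\right) 12 = \left(-11 - \left(d - \frac{1}{-3 + d}\right)\right) 12 = \left(-11 + \frac{1}{-3 + d} - d\right) 12 = -132 - 12 d + \frac{12}{-3 + d}$)
$\sqrt{205413 + C{\left(L{\left(-2 \right)} 7 \right)}} = \sqrt{205413 + \frac{12 \left(34 - \left(\left(-1\right) \left(-2\right) 7\right)^{2} - 8 \left(-1\right) \left(-2\right) 7\right)}{-3 + \left(-1\right) \left(-2\right) 7}} = \sqrt{205413 + \frac{12 \left(34 - \left(2 \cdot 7\right)^{2} - 8 \cdot 2 \cdot 7\right)}{-3 + 2 \cdot 7}} = \sqrt{205413 + \frac{12 \left(34 - 14^{2} - 112\right)}{-3 + 14}} = \sqrt{205413 + \frac{12 \left(34 - 196 - 112\right)}{11}} = \sqrt{205413 + 12 \cdot \frac{1}{11} \left(34 - 196 - 112\right)} = \sqrt{205413 + 12 \cdot \frac{1}{11} \left(-274\right)} = \sqrt{205413 - \frac{3288}{11}} = \sqrt{\frac{2256255}{11}} = \frac{27 \sqrt{34045}}{11}$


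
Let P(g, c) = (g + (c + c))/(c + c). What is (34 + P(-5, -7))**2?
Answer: 245025/196 ≈ 1250.1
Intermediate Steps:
P(g, c) = (g + 2*c)/(2*c) (P(g, c) = (g + 2*c)/((2*c)) = (g + 2*c)*(1/(2*c)) = (g + 2*c)/(2*c))
(34 + P(-5, -7))**2 = (34 + (-7 + (1/2)*(-5))/(-7))**2 = (34 - (-7 - 5/2)/7)**2 = (34 - 1/7*(-19/2))**2 = (34 + 19/14)**2 = (495/14)**2 = 245025/196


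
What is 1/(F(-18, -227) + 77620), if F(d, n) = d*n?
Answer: 1/81706 ≈ 1.2239e-5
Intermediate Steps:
1/(F(-18, -227) + 77620) = 1/(-18*(-227) + 77620) = 1/(4086 + 77620) = 1/81706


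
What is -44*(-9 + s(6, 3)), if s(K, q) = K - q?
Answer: 264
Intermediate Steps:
-44*(-9 + s(6, 3)) = -44*(-9 + (6 - 1*3)) = -44*(-9 + (6 - 3)) = -44*(-9 + 3) = -44*(-6) = 264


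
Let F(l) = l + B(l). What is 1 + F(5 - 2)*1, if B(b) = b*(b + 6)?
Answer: 31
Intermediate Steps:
B(b) = b*(6 + b)
F(l) = l + l*(6 + l)
1 + F(5 - 2)*1 = 1 + ((5 - 2)*(7 + (5 - 2)))*1 = 1 + (3*(7 + 3))*1 = 1 + (3*10)*1 = 1 + 30*1 = 1 + 30 = 31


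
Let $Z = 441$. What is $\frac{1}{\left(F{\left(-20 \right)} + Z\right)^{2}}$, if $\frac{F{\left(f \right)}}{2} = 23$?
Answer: $\frac{1}{237169} \approx 4.2164 \cdot 10^{-6}$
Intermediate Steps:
$F{\left(f \right)} = 46$ ($F{\left(f \right)} = 2 \cdot 23 = 46$)
$\frac{1}{\left(F{\left(-20 \right)} + Z\right)^{2}} = \frac{1}{\left(46 + 441\right)^{2}} = \frac{1}{487^{2}} = \frac{1}{237169}$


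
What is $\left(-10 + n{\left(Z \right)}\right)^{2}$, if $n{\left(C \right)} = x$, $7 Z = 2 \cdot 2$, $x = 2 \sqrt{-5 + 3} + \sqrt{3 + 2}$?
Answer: $\left(-10 + \sqrt{5} + 2 i \sqrt{2}\right)^{2} \approx 52.279 - 43.919 i$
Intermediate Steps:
$x = \sqrt{5} + 2 i \sqrt{2}$ ($x = 2 \sqrt{-2} + \sqrt{5} = 2 i \sqrt{2} + \sqrt{5} = \sqrt{5} + 2 i \sqrt{2} \approx 2.2361 + 2.8284 i$)
$Z = \frac{4}{7}$ ($Z = \frac{2 \cdot 2}{7} = \frac{1}{7} \cdot 4 = \frac{4}{7} \approx 0.57143$)
$n{\left(C \right)} = \sqrt{5} + 2 i \sqrt{2}$
$\left(-10 + n{\left(Z \right)}\right)^{2} = \left(-10 + \left(\sqrt{5} + 2 i \sqrt{2}\right)\right)^{2} = \left(-10 + \sqrt{5} + 2 i \sqrt{2}\right)^{2}$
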